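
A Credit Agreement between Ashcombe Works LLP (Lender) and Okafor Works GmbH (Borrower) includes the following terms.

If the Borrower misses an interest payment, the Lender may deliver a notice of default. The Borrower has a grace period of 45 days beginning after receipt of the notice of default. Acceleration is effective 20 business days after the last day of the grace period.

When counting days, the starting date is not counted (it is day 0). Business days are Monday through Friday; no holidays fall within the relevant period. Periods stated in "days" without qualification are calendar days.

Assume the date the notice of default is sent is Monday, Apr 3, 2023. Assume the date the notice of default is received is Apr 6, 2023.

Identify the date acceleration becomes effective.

Jun 16, 2023

The last day of the grace period: 45 calendar days after Apr 6, 2023 is May 21, 2023.
The date acceleration becomes effective: 20 business days after Sunday, May 21, 2023, skipping weekends — May 22, May 23, May 24, May 25, …, Jun 14, Jun 15, Jun 16 — lands on Friday, Jun 16, 2023.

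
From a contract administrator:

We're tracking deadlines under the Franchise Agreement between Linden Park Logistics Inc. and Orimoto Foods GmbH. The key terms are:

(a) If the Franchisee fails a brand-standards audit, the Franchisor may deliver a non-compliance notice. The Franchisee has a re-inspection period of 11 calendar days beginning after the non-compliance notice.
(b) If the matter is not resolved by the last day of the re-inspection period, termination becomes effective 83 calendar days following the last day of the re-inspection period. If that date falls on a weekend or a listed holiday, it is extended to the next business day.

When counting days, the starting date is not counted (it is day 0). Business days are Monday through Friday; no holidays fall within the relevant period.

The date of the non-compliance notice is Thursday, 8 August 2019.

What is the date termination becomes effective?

The last day of the re-inspection period: 11 calendar days after 8 August 2019 is 19 August 2019.
The date termination becomes effective: 83 calendar days after 19 August 2019 is 10 November 2019. That falls on a Sunday, so it rolls to the next business day, Monday, 11 November 2019.

11 November 2019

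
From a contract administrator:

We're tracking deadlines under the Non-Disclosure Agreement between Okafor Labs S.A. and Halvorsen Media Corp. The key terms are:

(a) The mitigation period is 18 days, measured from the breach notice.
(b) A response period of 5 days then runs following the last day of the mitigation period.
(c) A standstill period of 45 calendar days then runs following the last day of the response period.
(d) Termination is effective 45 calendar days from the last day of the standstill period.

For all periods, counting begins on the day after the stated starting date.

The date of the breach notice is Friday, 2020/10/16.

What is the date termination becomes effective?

2021/02/06

The last day of the mitigation period: 18 calendar days after 2020/10/16 is 2020/11/03.
Adding 5 calendar days to 2020/11/03 gives 2020/11/08, which is the last day of the response period.
The last day of the standstill period: 2020/11/08 + 45 days = 2020/12/23.
The date termination becomes effective: 2020/12/23 + 45 days = 2021/02/06.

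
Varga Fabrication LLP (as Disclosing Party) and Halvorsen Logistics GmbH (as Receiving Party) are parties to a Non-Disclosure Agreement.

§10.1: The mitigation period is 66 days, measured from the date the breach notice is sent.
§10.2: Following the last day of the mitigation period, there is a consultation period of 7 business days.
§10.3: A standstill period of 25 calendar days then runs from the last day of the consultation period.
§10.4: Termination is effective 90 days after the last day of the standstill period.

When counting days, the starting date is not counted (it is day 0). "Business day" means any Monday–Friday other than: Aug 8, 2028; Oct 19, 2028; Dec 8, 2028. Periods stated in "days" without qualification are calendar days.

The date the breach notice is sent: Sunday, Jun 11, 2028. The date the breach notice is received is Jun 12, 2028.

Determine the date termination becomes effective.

Dec 18, 2028

Adding 66 calendar days to Jun 11, 2028 gives Aug 16, 2028, which is the last day of the mitigation period.
The last day of the consultation period: 7 business days after Wednesday, Aug 16, 2028, skipping weekends — Aug 17, Aug 18, Aug 21, Aug 22, Aug 23, Aug 24, Aug 25 — lands on Friday, Aug 25, 2028.
The last day of the standstill period: Aug 25, 2028 + 25 days = Sep 19, 2028.
Adding 90 calendar days to Sep 19, 2028 gives Dec 18, 2028, which is the date termination becomes effective.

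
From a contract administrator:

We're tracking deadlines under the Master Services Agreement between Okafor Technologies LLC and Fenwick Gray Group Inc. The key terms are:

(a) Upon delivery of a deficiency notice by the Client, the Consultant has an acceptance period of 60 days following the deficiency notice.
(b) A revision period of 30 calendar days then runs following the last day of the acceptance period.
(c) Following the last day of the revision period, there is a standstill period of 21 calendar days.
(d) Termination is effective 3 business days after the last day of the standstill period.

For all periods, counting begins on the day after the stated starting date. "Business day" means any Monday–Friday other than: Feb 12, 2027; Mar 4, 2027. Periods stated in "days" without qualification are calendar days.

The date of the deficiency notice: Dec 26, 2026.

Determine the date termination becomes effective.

The last day of the acceptance period: 60 calendar days after Dec 26, 2026 is Feb 24, 2027.
The last day of the revision period: 30 calendar days after Feb 24, 2027 is Mar 26, 2027.
The last day of the standstill period: 21 calendar days after Mar 26, 2027 is Apr 16, 2027.
The date termination becomes effective: 3 business days after Friday, Apr 16, 2027, skipping weekends — Apr 19, Apr 20, Apr 21 — lands on Wednesday, Apr 21, 2027.

Apr 21, 2027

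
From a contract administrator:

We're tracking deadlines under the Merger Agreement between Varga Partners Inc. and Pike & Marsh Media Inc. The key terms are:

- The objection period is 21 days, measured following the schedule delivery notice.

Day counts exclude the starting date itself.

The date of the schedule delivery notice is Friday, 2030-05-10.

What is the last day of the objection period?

The last day of the objection period: 21 calendar days after 2030-05-10 is 2030-05-31.

2030-05-31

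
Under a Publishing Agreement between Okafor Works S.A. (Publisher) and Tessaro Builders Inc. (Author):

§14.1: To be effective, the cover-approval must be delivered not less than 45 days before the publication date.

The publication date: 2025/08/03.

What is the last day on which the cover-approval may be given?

Counting back 45 calendar days from 2025/08/03 gives 2025/06/19.

2025/06/19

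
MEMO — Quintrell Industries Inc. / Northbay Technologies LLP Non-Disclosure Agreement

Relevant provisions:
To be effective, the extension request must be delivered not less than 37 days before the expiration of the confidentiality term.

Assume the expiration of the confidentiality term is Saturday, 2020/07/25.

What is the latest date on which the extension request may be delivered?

2020/06/18

Counting back 37 calendar days from 2020/07/25 gives 2020/06/18.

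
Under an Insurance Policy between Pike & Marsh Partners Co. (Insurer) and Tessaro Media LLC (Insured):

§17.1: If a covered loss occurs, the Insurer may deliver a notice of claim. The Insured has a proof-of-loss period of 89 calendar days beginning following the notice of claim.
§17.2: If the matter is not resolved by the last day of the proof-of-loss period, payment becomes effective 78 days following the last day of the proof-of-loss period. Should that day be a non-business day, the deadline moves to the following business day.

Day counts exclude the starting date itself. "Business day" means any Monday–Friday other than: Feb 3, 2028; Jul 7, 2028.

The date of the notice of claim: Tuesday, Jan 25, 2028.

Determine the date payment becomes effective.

Jul 10, 2028

Adding 89 calendar days to Jan 25, 2028 gives Apr 23, 2028, which is the last day of the proof-of-loss period.
The date payment becomes effective: 78 calendar days after Apr 23, 2028 is Jul 10, 2028. Jul 10, 2028 is a Monday and is not a listed holiday, so no roll-forward applies.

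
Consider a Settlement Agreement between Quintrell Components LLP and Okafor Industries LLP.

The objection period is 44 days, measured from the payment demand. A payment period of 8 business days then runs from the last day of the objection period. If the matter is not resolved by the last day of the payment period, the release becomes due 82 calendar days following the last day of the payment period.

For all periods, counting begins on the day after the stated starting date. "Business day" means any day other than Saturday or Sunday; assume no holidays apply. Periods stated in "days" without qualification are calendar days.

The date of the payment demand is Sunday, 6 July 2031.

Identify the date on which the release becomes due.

19 November 2031

The last day of the objection period: 44 calendar days after 6 July 2031 is 19 August 2031.
From Tuesday, 19 August 2031, 8 business days (Aug 20, Aug 21, Aug 22, Aug 25, Aug 26, Aug 27, Aug 28, Aug 29, skipping weekends) brings us to Friday, 29 August 2031, which is the last day of the payment period.
The date on which the release becomes due: 82 calendar days after 29 August 2031 is 19 November 2031.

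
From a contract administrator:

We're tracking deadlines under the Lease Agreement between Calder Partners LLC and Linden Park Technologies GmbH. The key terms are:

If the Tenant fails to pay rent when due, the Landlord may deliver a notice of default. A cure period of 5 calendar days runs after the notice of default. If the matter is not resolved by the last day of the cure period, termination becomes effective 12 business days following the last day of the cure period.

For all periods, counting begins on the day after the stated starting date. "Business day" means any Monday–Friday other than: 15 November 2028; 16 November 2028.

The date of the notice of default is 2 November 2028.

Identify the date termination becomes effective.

27 November 2028

The last day of the cure period: 5 calendar days after 2 November 2028 is 7 November 2028.
The date termination becomes effective: 12 business days after Tuesday, 7 November 2028, skipping weekends and the listed holidays on Nov 15, Nov 16 — Nov 8, Nov 9, Nov 10, Nov 13, …, Nov 23, Nov 24, Nov 27 — lands on Monday, 27 November 2028.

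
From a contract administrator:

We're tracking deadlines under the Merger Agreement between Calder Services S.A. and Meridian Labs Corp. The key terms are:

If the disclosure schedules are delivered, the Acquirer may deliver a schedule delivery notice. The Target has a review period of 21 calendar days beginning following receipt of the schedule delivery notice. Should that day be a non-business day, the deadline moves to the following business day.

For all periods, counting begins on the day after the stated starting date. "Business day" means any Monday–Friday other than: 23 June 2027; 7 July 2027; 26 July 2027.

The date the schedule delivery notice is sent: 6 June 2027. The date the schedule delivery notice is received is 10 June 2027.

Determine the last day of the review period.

1 July 2027

The last day of the review period: 10 June 2027 + 21 days = 1 July 2027. 1 July 2027 is a Thursday and is not a listed holiday, so no roll-forward applies.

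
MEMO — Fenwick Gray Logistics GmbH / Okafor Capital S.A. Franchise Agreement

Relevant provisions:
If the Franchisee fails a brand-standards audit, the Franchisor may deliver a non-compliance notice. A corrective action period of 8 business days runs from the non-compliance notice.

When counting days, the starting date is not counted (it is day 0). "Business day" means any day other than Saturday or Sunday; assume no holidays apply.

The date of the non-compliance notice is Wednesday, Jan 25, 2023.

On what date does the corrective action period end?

The last day of the corrective action period: 8 business days after Wednesday, Jan 25, 2023, skipping weekends — Jan 26, Jan 27, Jan 30, Jan 31, Feb 1, Feb 2, Feb 3, Feb 6 — lands on Monday, Feb 6, 2023.

Feb 6, 2023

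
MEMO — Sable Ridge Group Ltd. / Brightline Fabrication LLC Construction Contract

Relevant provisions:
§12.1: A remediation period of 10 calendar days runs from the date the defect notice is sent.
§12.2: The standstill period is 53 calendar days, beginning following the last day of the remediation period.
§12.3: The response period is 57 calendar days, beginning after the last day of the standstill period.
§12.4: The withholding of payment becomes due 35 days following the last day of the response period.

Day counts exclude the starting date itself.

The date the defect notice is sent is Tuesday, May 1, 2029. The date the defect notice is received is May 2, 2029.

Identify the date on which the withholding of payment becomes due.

October 3, 2029

The last day of the remediation period: May 1, 2029 + 10 days = May 11, 2029.
The last day of the standstill period: May 11, 2029 + 53 days = July 3, 2029.
The last day of the response period: 57 calendar days after July 3, 2029 is August 29, 2029.
Adding 35 calendar days to August 29, 2029 gives October 3, 2029, which is the date on which the withholding of payment becomes due.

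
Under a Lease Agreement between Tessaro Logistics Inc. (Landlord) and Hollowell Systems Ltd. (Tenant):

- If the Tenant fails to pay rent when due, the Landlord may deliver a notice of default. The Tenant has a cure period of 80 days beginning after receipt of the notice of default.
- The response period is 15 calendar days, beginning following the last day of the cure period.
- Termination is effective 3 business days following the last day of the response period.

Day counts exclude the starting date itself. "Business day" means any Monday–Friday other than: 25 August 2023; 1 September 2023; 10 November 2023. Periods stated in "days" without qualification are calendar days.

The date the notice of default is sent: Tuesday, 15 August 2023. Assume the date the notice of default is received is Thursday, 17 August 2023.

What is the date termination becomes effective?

Adding 80 calendar days to 17 August 2023 gives 5 November 2023, which is the last day of the cure period.
The last day of the response period: 15 calendar days after 5 November 2023 is 20 November 2023.
From Monday, 20 November 2023, 3 business days (Nov 21, Nov 22, Nov 23, skipping weekends) brings us to Thursday, 23 November 2023, which is the date termination becomes effective.

23 November 2023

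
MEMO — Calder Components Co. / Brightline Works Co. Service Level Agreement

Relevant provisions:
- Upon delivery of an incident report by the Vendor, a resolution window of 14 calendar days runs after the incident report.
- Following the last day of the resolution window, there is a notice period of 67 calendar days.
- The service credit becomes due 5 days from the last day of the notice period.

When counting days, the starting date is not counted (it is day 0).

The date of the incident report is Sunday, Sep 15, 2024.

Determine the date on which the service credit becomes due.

The last day of the resolution window: 14 calendar days after Sep 15, 2024 is Sep 29, 2024.
The last day of the notice period: Sep 29, 2024 + 67 days = Dec 5, 2024.
The date on which the service credit becomes due: Dec 5, 2024 + 5 days = Dec 10, 2024.

Dec 10, 2024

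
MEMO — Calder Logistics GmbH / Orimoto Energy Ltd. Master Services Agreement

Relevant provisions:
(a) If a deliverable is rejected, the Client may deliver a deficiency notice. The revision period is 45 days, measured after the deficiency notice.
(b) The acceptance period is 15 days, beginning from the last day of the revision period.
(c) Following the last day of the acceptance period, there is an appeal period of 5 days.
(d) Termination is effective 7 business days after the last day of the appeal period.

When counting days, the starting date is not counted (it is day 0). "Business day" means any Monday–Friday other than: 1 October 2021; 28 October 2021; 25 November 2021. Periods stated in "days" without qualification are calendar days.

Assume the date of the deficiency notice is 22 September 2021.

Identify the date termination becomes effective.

Adding 45 calendar days to 22 September 2021 gives 6 November 2021, which is the last day of the revision period.
The last day of the acceptance period: 15 calendar days after 6 November 2021 is 21 November 2021.
Adding 5 calendar days to 21 November 2021 gives 26 November 2021, which is the last day of the appeal period.
The date termination becomes effective: 7 business days after Friday, 26 November 2021, skipping weekends — Nov 29, Nov 30, Dec 1, Dec 2, Dec 3, Dec 6, Dec 7 — lands on Tuesday, 7 December 2021.

7 December 2021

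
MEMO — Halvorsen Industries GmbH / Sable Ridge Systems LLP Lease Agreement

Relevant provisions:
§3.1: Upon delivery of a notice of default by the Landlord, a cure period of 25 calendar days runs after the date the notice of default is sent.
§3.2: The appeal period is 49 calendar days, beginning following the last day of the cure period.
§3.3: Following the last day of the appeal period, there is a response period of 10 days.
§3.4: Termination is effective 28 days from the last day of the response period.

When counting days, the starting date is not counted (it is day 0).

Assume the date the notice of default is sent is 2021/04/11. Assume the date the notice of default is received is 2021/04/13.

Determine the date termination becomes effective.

The last day of the cure period: 2021/04/11 + 25 days = 2021/05/06.
Adding 49 calendar days to 2021/05/06 gives 2021/06/24, which is the last day of the appeal period.
The last day of the response period: 2021/06/24 + 10 days = 2021/07/04.
The date termination becomes effective: 2021/07/04 + 28 days = 2021/08/01.

2021/08/01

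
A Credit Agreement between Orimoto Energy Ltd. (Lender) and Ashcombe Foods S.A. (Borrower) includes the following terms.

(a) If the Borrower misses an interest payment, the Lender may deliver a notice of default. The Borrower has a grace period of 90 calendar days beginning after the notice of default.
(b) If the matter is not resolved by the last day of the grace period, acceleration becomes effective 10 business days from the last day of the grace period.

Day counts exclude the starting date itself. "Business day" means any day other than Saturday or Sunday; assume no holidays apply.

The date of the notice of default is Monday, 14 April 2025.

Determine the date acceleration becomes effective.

25 July 2025

Adding 90 calendar days to 14 April 2025 gives 13 July 2025, which is the last day of the grace period.
From Sunday, 13 July 2025, 10 business days (Jul 14, Jul 15, Jul 16, Jul 17, Jul 18, Jul 21, Jul 22, Jul 23, Jul 24, Jul 25, skipping weekends) brings us to Friday, 25 July 2025, which is the date acceleration becomes effective.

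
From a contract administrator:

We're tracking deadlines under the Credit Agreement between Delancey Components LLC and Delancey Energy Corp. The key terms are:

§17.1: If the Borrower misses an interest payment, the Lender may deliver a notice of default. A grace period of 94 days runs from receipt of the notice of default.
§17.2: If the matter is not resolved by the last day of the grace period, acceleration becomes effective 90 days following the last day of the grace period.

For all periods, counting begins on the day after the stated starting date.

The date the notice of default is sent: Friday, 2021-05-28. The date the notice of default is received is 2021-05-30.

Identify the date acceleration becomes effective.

2021-11-30

The last day of the grace period: 94 calendar days after 2021-05-30 is 2021-09-01.
The date acceleration becomes effective: 90 calendar days after 2021-09-01 is 2021-11-30.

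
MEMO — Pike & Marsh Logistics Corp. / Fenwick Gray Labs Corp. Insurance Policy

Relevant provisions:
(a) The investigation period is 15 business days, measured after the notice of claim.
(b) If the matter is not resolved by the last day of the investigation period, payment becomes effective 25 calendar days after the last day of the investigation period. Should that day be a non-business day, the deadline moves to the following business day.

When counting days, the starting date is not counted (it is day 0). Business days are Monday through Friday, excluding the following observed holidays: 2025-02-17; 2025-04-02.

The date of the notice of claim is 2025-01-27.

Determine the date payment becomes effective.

2025-03-17

From Monday, 2025-01-27, 15 business days (Jan 28, Jan 29, Jan 30, Jan 31, …, Feb 13, Feb 14, Feb 18, skipping weekends and the listed holiday on Feb 17) brings us to Tuesday, 2025-02-18, which is the last day of the investigation period.
Adding 25 calendar days to 2025-02-18 gives 2025-03-15, which is the date payment becomes effective. That falls on a Saturday, so it rolls to the next business day, Monday, 2025-03-17.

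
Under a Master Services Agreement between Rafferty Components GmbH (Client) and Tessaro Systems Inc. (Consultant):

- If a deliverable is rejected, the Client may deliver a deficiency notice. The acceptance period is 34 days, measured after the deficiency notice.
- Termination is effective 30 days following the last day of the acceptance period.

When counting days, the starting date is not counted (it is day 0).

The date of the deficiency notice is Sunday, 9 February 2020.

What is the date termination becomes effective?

The last day of the acceptance period: 34 calendar days after 9 February 2020 is 14 March 2020.
The date termination becomes effective: 14 March 2020 + 30 days = 13 April 2020.

13 April 2020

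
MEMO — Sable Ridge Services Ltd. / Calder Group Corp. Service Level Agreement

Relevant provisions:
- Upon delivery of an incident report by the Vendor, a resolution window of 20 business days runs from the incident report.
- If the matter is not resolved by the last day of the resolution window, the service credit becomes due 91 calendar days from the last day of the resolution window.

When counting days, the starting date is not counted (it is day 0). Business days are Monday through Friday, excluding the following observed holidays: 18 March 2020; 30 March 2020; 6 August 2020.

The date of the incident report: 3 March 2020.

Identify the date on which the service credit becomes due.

2 July 2020

The last day of the resolution window: 20 business days after Tuesday, 3 March 2020, skipping weekends and the listed holidays on Mar 18, Mar 30 — Mar 4, Mar 5, Mar 6, Mar 9, …, Mar 31, Apr 1, Apr 2 — lands on Thursday, 2 April 2020.
The date on which the service credit becomes due: 2 April 2020 + 91 days = 2 July 2020.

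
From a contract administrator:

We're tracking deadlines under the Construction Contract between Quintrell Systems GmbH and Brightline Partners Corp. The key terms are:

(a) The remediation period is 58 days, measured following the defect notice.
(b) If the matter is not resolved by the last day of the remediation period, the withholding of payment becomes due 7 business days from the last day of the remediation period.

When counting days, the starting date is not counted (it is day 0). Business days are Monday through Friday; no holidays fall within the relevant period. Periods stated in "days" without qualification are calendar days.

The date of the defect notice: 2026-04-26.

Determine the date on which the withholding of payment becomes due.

2026-07-02

The last day of the remediation period: 2026-04-26 + 58 days = 2026-06-23.
The date on which the withholding of payment becomes due: counting 7 business days from Tuesday, 2026-06-23 (Jun 24, Jun 25, Jun 26, Jun 29, Jun 30, Jul 1, Jul 2, skipping weekends) reaches Thursday, 2026-07-02.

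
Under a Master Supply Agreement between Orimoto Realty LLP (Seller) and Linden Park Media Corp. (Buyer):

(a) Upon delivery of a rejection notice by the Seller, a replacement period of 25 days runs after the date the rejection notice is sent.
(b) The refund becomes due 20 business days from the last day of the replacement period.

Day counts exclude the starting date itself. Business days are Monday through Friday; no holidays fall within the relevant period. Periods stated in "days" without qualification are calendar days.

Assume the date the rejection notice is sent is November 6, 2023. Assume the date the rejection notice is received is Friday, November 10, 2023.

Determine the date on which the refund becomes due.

The last day of the replacement period: November 6, 2023 + 25 days = December 1, 2023.
The date on which the refund becomes due: 20 business days after Friday, December 1, 2023, skipping weekends — Dec 4, Dec 5, Dec 6, Dec 7, …, Dec 27, Dec 28, Dec 29 — lands on Friday, December 29, 2023.

December 29, 2023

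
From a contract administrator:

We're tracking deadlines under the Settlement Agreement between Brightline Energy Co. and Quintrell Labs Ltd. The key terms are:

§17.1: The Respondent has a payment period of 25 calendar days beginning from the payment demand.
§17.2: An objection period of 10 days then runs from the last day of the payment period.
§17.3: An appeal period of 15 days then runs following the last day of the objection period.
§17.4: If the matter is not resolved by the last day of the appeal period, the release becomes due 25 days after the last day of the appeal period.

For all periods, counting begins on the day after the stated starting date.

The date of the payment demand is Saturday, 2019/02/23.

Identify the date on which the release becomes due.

The last day of the payment period: 2019/02/23 + 25 days = 2019/03/20.
The last day of the objection period: 10 calendar days after 2019/03/20 is 2019/03/30.
The last day of the appeal period: 15 calendar days after 2019/03/30 is 2019/04/14.
The date on which the release becomes due: 25 calendar days after 2019/04/14 is 2019/05/09.

2019/05/09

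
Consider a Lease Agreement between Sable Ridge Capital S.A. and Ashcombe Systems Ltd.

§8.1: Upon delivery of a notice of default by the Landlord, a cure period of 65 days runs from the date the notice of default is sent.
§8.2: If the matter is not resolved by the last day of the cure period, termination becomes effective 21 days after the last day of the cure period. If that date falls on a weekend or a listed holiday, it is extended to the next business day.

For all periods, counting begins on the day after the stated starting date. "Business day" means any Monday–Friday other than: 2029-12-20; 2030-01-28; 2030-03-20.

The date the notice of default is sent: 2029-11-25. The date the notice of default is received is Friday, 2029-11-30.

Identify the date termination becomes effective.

Adding 65 calendar days to 2029-11-25 gives 2030-01-29, which is the last day of the cure period.
The date termination becomes effective: 2030-01-29 + 21 days = 2030-02-19. 2030-02-19 is a Tuesday and is not a listed holiday, so no roll-forward applies.

2030-02-19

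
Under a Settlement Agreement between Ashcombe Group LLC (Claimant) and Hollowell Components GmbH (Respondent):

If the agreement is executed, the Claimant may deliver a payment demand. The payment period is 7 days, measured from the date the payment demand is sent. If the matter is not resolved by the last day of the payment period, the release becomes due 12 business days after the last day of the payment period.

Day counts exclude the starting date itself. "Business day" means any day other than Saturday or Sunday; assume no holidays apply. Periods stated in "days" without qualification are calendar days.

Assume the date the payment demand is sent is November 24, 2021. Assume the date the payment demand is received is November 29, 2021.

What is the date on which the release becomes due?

December 17, 2021

Adding 7 calendar days to November 24, 2021 gives December 1, 2021, which is the last day of the payment period.
The date on which the release becomes due: 12 business days after Wednesday, December 1, 2021, skipping weekends — Dec 2, Dec 3, Dec 6, Dec 7, …, Dec 15, Dec 16, Dec 17 — lands on Friday, December 17, 2021.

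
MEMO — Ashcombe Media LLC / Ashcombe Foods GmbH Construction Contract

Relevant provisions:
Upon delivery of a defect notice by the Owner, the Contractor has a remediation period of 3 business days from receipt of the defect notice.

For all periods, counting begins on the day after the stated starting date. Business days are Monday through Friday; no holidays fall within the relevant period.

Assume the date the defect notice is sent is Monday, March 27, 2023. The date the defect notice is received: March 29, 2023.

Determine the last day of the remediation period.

From Wednesday, March 29, 2023, 3 business days (Mar 30, Mar 31, Apr 3, skipping weekends) brings us to Monday, April 3, 2023, which is the last day of the remediation period.

April 3, 2023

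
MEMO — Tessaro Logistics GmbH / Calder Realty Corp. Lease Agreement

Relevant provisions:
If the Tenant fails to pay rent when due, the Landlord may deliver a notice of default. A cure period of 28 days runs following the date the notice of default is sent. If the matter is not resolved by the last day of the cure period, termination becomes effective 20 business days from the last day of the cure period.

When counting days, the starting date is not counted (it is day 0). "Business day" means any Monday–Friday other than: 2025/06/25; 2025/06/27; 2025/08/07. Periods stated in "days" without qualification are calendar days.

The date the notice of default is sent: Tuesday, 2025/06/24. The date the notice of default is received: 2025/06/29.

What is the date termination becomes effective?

2025/08/20

The last day of the cure period: 28 calendar days after 2025/06/24 is 2025/07/22.
The date termination becomes effective: 20 business days after Tuesday, 2025/07/22, skipping weekends and the listed holiday on Aug 7 — Jul 23, Jul 24, Jul 25, Jul 28, …, Aug 18, Aug 19, Aug 20 — lands on Wednesday, 2025/08/20.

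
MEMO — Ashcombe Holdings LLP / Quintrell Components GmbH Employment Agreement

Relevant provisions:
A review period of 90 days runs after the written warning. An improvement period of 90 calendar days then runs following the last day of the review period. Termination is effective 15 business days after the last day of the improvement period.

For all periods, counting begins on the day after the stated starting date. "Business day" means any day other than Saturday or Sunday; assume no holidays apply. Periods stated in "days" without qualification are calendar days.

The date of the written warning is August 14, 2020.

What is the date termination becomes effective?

March 3, 2021

The last day of the review period: August 14, 2020 + 90 days = November 12, 2020.
Adding 90 calendar days to November 12, 2020 gives February 10, 2021, which is the last day of the improvement period.
The date termination becomes effective: 15 business days after Wednesday, February 10, 2021, skipping weekends — Feb 11, Feb 12, Feb 15, Feb 16, …, Mar 1, Mar 2, Mar 3 — lands on Wednesday, March 3, 2021.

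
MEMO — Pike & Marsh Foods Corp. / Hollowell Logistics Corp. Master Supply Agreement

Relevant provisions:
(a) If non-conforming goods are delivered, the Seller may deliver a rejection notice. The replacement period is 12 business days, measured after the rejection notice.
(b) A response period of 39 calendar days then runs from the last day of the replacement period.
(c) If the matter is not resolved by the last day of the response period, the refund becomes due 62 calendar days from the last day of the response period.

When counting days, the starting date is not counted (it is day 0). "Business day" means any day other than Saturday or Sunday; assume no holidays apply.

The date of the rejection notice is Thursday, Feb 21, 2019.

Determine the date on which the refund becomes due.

The last day of the replacement period: 12 business days after Thursday, Feb 21, 2019, skipping weekends — Feb 22, Feb 25, Feb 26, Feb 27, …, Mar 7, Mar 8, Mar 11 — lands on Monday, Mar 11, 2019.
The last day of the response period: Mar 11, 2019 + 39 days = Apr 19, 2019.
Adding 62 calendar days to Apr 19, 2019 gives Jun 20, 2019, which is the date on which the refund becomes due.

Jun 20, 2019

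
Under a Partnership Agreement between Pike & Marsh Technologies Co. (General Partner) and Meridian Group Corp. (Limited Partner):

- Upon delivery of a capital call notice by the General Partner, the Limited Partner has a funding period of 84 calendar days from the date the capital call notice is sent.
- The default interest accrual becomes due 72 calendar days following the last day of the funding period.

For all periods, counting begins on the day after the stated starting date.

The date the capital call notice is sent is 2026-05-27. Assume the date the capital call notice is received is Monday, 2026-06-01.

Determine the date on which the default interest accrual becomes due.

2026-10-30

The last day of the funding period: 84 calendar days after 2026-05-27 is 2026-08-19.
The date on which the default interest accrual becomes due: 2026-08-19 + 72 days = 2026-10-30.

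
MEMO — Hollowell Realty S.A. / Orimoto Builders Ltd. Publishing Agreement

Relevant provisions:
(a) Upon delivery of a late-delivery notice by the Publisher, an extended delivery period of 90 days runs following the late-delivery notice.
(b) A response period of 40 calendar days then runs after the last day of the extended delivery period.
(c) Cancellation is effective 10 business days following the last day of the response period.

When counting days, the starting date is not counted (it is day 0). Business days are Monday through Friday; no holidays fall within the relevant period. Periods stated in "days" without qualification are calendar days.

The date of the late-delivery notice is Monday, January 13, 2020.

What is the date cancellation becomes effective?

June 5, 2020

Adding 90 calendar days to January 13, 2020 gives April 12, 2020, which is the last day of the extended delivery period.
The last day of the response period: 40 calendar days after April 12, 2020 is May 22, 2020.
From Friday, May 22, 2020, 10 business days (May 25, May 26, May 27, May 28, May 29, Jun 1, Jun 2, Jun 3, Jun 4, Jun 5, skipping weekends) brings us to Friday, June 5, 2020, which is the date cancellation becomes effective.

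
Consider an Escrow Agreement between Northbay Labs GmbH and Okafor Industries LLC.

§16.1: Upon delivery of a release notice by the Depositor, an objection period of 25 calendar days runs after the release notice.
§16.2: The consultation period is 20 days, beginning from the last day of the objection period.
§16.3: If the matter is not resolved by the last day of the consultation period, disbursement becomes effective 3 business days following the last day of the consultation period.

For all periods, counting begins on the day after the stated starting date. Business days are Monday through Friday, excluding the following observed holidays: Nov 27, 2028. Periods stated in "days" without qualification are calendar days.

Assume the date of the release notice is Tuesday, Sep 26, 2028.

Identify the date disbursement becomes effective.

Nov 15, 2028

The last day of the objection period: 25 calendar days after Sep 26, 2028 is Oct 21, 2028.
The last day of the consultation period: Oct 21, 2028 + 20 days = Nov 10, 2028.
The date disbursement becomes effective: counting 3 business days from Friday, Nov 10, 2028 (Nov 13, Nov 14, Nov 15, skipping weekends) reaches Wednesday, Nov 15, 2028.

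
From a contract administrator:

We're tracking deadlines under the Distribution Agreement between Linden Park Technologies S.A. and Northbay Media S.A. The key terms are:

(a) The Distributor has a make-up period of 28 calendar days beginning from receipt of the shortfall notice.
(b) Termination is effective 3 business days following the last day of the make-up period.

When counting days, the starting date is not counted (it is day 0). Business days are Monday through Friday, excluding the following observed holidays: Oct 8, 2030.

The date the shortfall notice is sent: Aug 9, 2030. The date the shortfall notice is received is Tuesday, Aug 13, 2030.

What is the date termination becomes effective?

The last day of the make-up period: 28 calendar days after Aug 13, 2030 is Sep 10, 2030.
The date termination becomes effective: 3 business days after Tuesday, Sep 10, 2030, skipping weekends — Sep 11, Sep 12, Sep 13 — lands on Friday, Sep 13, 2030.

Sep 13, 2030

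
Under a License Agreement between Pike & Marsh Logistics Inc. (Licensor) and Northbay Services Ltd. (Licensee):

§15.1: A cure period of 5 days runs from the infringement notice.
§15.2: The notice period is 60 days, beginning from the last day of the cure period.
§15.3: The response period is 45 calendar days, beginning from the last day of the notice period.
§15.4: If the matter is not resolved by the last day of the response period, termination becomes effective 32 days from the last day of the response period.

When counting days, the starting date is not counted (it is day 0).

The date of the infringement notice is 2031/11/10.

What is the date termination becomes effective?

2032/03/31

The last day of the cure period: 5 calendar days after 2031/11/10 is 2031/11/15.
The last day of the notice period: 2031/11/15 + 60 days = 2032/01/14.
The last day of the response period: 2032/01/14 + 45 days = 2032/02/28.
Adding 32 calendar days to 2032/02/28 gives 2032/03/31, which is the date termination becomes effective.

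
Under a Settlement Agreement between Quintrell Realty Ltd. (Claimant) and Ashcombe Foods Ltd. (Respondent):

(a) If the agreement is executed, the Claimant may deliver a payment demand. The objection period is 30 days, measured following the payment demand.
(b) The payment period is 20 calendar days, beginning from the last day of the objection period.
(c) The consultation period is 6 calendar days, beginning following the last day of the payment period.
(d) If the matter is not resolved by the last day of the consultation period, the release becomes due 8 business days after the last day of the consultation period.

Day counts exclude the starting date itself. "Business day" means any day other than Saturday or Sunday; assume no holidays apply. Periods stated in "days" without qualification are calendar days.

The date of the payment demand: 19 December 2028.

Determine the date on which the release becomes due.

23 February 2029

Adding 30 calendar days to 19 December 2028 gives 18 January 2029, which is the last day of the objection period.
The last day of the payment period: 18 January 2029 + 20 days = 7 February 2029.
Adding 6 calendar days to 7 February 2029 gives 13 February 2029, which is the last day of the consultation period.
The date on which the release becomes due: counting 8 business days from Tuesday, 13 February 2029 (Feb 14, Feb 15, Feb 16, Feb 19, Feb 20, Feb 21, Feb 22, Feb 23, skipping weekends) reaches Friday, 23 February 2029.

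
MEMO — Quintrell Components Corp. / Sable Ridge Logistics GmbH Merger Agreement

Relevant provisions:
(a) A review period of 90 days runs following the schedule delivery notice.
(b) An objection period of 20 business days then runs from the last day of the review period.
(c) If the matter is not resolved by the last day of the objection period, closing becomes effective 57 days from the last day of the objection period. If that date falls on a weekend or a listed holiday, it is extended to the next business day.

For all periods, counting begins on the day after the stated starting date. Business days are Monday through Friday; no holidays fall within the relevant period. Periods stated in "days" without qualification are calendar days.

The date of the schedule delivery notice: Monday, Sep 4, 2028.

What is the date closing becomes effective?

Adding 90 calendar days to Sep 4, 2028 gives Dec 3, 2028, which is the last day of the review period.
The last day of the objection period: counting 20 business days from Sunday, Dec 3, 2028 (Dec 4, Dec 5, Dec 6, Dec 7, …, Dec 27, Dec 28, Dec 29, skipping weekends) reaches Friday, Dec 29, 2028.
Adding 57 calendar days to Dec 29, 2028 gives Feb 24, 2029, which is the date closing becomes effective. That falls on a Saturday, so it rolls to the next business day, Monday, Feb 26, 2029.

Feb 26, 2029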